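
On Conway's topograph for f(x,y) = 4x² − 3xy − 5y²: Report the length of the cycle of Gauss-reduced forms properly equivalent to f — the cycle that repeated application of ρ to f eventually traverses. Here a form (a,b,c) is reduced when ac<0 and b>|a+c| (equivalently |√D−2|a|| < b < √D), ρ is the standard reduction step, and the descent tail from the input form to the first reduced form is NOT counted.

D = 89, ⌊√D⌋ = 9
descent: ρ → (-5,3,4)  [lands on river]
river: ρ → (4,5,-4)
river: ρ → (-4,3,5)
river: ρ → (5,7,-2)
river: ρ → (-2,9,1)
river: ρ → (1,9,-2)
river: ρ → (-2,7,5)
river: ρ → (5,3,-4)
river: ρ → (-4,5,4)
river: ρ → (4,3,-5)
river: ρ → (-5,7,2)
river: ρ → (2,9,-1)
river: ρ → (-1,9,2)
river: ρ → (2,7,-5)
ρ-cycle length = 14 (tail of 1 descent step not counted)

14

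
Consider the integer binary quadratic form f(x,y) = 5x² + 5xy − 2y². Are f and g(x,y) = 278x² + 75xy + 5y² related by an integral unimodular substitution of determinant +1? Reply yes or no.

D₁ = 65, D₂ = 65
river cycle of f (length 6): (-2, 7, 2), (2, 5, -5), (-5, 5, 2), (2, 7, -2), (-2, 5, 5), (5, 5, -2)
river cycle of g (length 6): (5, 5, -2), (-2, 7, 2), (2, 5, -5), (-5, 5, 2), (2, 7, -2), (-2, 5, 5)
cycles coincide ⇒ equivalent

yes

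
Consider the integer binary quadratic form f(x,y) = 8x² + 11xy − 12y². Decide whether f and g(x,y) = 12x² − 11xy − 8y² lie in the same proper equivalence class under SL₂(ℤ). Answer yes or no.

D₁ = 505, D₂ = 505
river cycle of f (length 8): (-12, 13, 7), (7, 15, -10), (-10, 5, 12), (12, 19, -3), (-3, 17, 18), (18, 19, -2), (-2, 21, 8), (8, 11, -12)
river cycle of g (length 8): (-8, 11, 12), (12, 13, -7), (-7, 15, 10), (10, 5, -12), (-12, 19, 3), (3, 17, -18), (-18, 19, 2), (2, 21, -8)
cycles differ ⇒ inequivalent

no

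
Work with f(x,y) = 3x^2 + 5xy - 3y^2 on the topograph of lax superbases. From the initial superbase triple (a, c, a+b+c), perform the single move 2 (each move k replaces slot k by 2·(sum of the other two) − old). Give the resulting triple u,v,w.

start (3,-3,5) = (f(1,0),f(0,1),f(1,1))
replace slot 2: 2·(3+5) − (-3) = 19 → (3,19,5)

3,19,5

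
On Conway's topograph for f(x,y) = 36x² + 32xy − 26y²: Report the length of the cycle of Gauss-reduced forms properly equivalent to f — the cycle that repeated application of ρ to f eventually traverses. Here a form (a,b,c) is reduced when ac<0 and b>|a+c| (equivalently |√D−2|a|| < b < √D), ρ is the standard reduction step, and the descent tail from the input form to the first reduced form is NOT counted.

D = 4768, ⌊√D⌋ = 69
river: ρ → (-26,20,42)
river: ρ → (42,64,-4)
river: ρ → (-4,64,42)
river: ρ → (42,20,-26)
river: ρ → (-26,32,36)
river: ρ → (36,40,-22)
river: ρ → (-22,48,28)
river: ρ → (28,64,-6)
river: ρ → (-6,68,6)
river: ρ → (6,64,-28)
river: ρ → (-28,48,22)
river: ρ → (22,40,-36)
river: ρ → (-36,32,26)
river: ρ → (26,20,-42)
river: ρ → (-42,64,4)
river: ρ → (4,64,-42)
river: ρ → (-42,20,26)
river: ρ → (26,32,-36)
river: ρ → (-36,40,22)
river: ρ → (22,48,-28)
river: ρ → (-28,64,6)
river: ρ → (6,68,-6)
river: ρ → (-6,64,28)
river: ρ → (28,48,-22)
river: ρ → (-22,40,36)
river: ρ → (36,32,-26)
ρ-cycle length = 26 (tail of 0 descent steps not counted)

26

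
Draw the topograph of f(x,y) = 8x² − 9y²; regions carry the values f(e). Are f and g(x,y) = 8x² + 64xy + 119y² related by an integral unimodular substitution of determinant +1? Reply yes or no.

D₁ = 288, D₂ = 288
river cycle of f (length 2): (8, 16, -1), (-1, 16, 8)
river cycle of g (length 2): (8, 16, -1), (-1, 16, 8)
cycles coincide ⇒ equivalent

yes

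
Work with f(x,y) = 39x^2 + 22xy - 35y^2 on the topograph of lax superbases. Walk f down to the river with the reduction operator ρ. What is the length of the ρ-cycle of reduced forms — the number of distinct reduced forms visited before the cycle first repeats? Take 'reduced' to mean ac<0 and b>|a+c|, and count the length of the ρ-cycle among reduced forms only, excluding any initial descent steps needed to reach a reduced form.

D = 5944, ⌊√D⌋ = 77
river: ρ → (-35,48,26)
river: ρ → (26,56,-27)
river: ρ → (-27,52,30)
river: ρ → (30,68,-11)
river: ρ → (-11,64,42)
river: ρ → (42,20,-33)
river: ρ → (-33,46,29)
river: ρ → (29,70,-9)
river: ρ → (-9,74,13)
river: ρ → (13,56,-54)
river: ρ → (-54,52,15)
river: ρ → (15,68,-22)
river: ρ → (-22,64,21)
river: ρ → (21,62,-25)
river: ρ → (-25,38,45)
river: ρ → (45,52,-18)
river: ρ → (-18,56,39)
river: ρ → (39,22,-35)
ρ-cycle length = 18 (tail of 0 descent steps not counted)

18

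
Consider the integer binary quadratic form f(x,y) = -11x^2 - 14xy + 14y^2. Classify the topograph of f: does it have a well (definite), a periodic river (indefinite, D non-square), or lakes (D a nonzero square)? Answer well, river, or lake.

D = b²−4ac = (-14)² − 4·(-11)·14 = 812
D > 0 non-square ⇒ indefinite ⇒ periodic river

river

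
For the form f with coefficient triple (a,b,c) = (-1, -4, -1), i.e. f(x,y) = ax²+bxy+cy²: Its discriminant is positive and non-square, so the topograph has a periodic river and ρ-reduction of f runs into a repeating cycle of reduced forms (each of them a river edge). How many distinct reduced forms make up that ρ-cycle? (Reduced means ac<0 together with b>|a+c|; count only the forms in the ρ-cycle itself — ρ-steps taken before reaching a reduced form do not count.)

D = 12, ⌊√D⌋ = 3
descent: ρ → (-1,2,2)  [lands on river]
river: ρ → (2,2,-1)
ρ-cycle length = 2 (tail of 1 descent step not counted)

2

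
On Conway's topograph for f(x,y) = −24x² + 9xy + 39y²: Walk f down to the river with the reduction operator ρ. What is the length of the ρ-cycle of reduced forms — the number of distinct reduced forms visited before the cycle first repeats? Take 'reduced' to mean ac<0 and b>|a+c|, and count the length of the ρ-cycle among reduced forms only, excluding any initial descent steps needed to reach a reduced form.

D = 3825, ⌊√D⌋ = 61
descent: ρ → (39,-9,-24)
descent: ρ → (-24,57,6)  [lands on river]
river: ρ → (6,51,-51)
river: ρ → (-51,51,6)
river: ρ → (6,57,-24)
river: ρ → (-24,39,24)
river: ρ → (24,57,-6)
river: ρ → (-6,51,51)
river: ρ → (51,51,-6)
river: ρ → (-6,57,24)
river: ρ → (24,39,-24)
ρ-cycle length = 10 (tail of 2 descent steps not counted)

10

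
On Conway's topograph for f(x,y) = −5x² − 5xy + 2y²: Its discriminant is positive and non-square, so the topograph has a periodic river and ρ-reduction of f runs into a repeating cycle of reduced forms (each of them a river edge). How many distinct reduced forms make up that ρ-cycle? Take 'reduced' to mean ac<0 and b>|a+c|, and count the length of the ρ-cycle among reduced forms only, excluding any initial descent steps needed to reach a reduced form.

D = 65, ⌊√D⌋ = 8
descent: ρ → (2,5,-5)  [lands on river]
river: ρ → (-5,5,2)
river: ρ → (2,7,-2)
river: ρ → (-2,5,5)
river: ρ → (5,5,-2)
river: ρ → (-2,7,2)
ρ-cycle length = 6 (tail of 1 descent step not counted)

6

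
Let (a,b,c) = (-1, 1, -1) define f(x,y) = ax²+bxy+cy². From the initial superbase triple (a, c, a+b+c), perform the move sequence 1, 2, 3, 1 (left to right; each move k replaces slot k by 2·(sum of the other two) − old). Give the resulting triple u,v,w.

start (-1,-1,-1) = (f(1,0),f(0,1),f(1,1))
replace slot 1: 2·((-1)+(-1)) − (-1) = -3 → (-3,-1,-1)
replace slot 2: 2·((-3)+(-1)) − (-1) = -7 → (-3,-7,-1)
replace slot 3: 2·((-3)+(-7)) − (-1) = -19 → (-3,-7,-19)
replace slot 1: 2·((-7)+(-19)) − (-3) = -49 → (-49,-7,-19)

-49,-7,-19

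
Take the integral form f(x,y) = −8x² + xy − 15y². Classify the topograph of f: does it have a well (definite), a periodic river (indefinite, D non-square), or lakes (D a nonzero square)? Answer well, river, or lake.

D = b²−4ac = 1² − 4·(-8)·(-15) = -479
D < 0 ⇒ definite ⇒ every region one sign ⇒ single well

well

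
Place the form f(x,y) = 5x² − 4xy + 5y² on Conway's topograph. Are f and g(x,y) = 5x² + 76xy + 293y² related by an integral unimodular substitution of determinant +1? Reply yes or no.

D₁ = -84, D₂ = -84
f: flip: (5,-4,5)→(5,4,5)
f: reduced (well bottom): (5,4,5) with a≤c, −a<b≤a
g: translate: b→-4 (≡76 mod 10), so (5,76,293)→(5,-4,5)
g: flip: (5,-4,5)→(5,4,5)
g: reduced (well bottom): (5,4,5) with a≤c, −a<b≤a
reduced forms (5, 4, 5) vs (5, 4, 5) ⇒ equivalent

yes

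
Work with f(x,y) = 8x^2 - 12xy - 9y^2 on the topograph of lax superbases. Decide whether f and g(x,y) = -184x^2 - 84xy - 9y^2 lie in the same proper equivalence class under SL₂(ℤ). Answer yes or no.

D₁ = 432, D₂ = 432
river cycle of f (length 8): (-9, 12, 8), (8, 20, -1), (-1, 20, 8), (8, 12, -9), (-9, 6, 11), (11, 16, -4), (-4, 16, 11), (11, 6, -9)
river cycle of g (length 8): (-9, 12, 8), (8, 20, -1), (-1, 20, 8), (8, 12, -9), (-9, 6, 11), (11, 16, -4), (-4, 16, 11), (11, 6, -9)
cycles coincide ⇒ equivalent

yes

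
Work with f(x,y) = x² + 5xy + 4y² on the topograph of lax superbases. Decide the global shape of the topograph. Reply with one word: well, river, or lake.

D = b²−4ac = 5² − 4·1·4 = 9
D = 3² is a perfect square ⇒ form factors over ℤ ⇒ lakes

lake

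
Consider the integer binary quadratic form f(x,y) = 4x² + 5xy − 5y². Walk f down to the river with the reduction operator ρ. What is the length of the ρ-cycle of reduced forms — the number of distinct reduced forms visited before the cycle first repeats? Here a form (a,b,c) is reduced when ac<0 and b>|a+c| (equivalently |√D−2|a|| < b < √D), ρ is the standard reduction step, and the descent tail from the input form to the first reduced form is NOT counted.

D = 105, ⌊√D⌋ = 10
river: ρ → (-5,5,4)
river: ρ → (4,3,-6)
river: ρ → (-6,9,1)
river: ρ → (1,9,-6)
river: ρ → (-6,3,4)
river: ρ → (4,5,-5)
ρ-cycle length = 6 (tail of 0 descent steps not counted)

6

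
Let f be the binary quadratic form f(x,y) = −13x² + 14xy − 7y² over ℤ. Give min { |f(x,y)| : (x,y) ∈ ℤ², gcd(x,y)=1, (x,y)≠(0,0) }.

translate: b→12 (≡-14 mod 26), so (13,-14,7)→(13,12,6)
flip: (13,12,6)→(6,-12,13)
translate: b→0 (≡-12 mod 12), so (6,-12,13)→(6,0,7)
reduced (well bottom): (6,0,7) with a≤c, −a<b≤a
well minimum |f| = |-6| = 6 (negative-definite)

6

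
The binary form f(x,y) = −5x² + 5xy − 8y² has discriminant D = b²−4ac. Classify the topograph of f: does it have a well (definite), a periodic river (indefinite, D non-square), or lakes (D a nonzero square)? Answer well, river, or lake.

D = b²−4ac = 5² − 4·(-5)·(-8) = -135
D < 0 ⇒ definite ⇒ every region one sign ⇒ single well

well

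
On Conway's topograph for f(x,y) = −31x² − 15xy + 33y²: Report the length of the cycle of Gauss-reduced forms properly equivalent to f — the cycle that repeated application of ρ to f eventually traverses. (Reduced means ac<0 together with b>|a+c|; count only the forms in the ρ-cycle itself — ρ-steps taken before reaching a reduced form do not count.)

D = 4317, ⌊√D⌋ = 65
descent: ρ → (33,15,-31)  [lands on river]
river: ρ → (-31,47,17)
river: ρ → (17,55,-19)
river: ρ → (-19,59,11)
river: ρ → (11,51,-39)
river: ρ → (-39,27,23)
river: ρ → (23,65,-1)
river: ρ → (-1,65,23)
river: ρ → (23,27,-39)
river: ρ → (-39,51,11)
river: ρ → (11,59,-19)
river: ρ → (-19,55,17)
river: ρ → (17,47,-31)
river: ρ → (-31,15,33)
river: ρ → (33,51,-13)
river: ρ → (-13,53,29)
river: ρ → (29,63,-3)
river: ρ → (-3,63,29)
river: ρ → (29,53,-13)
river: ρ → (-13,51,33)
ρ-cycle length = 20 (tail of 1 descent step not counted)

20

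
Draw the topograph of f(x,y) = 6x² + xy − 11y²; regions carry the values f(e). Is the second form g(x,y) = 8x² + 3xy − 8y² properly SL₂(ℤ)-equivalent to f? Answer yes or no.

D₁ = 265, D₂ = 265
river cycle of f (length 22): (6, 13, -4), (-4, 11, 9), (9, 7, -6), (-6, 5, 10), (10, 15, -1), (-1, 15, 10), (10, 5, -6), (-6, 7, 9), (9, 11, -4), (-4, 13, 6), … (12 more)
river cycle of g (length 18): (-8, 13, 3), (3, 11, -12), (-12, 13, 2), (2, 15, -5), (-5, 15, 2), (2, 13, -12), (-12, 11, 3), (3, 13, -8), (-8, 3, 8), (8, 13, -3), … (8 more)
cycles differ ⇒ inequivalent

no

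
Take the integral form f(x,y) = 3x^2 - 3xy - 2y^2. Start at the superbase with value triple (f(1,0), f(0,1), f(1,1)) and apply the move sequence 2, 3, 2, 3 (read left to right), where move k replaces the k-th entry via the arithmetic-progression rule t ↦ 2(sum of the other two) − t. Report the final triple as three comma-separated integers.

start (3,-2,-2) = (f(1,0),f(0,1),f(1,1))
replace slot 2: 2·(3+(-2)) − (-2) = 4 → (3,4,-2)
replace slot 3: 2·(3+4) − (-2) = 16 → (3,4,16)
replace slot 2: 2·(3+16) − 4 = 34 → (3,34,16)
replace slot 3: 2·(3+34) − 16 = 58 → (3,34,58)

3,34,58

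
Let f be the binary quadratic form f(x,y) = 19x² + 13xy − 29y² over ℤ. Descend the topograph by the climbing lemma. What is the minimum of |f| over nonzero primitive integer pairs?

river: ρ → (-29,45,3)
river: ρ → (3,45,-29)
river: ρ → (-29,13,19)
river: ρ → (19,25,-23)
river: ρ → (-23,21,21)
river: ρ → (21,21,-23)
river: ρ → (-23,25,19)
river: ρ → (19,13,-29)
closes: descent 0, river 8
min |a| on river = 3

3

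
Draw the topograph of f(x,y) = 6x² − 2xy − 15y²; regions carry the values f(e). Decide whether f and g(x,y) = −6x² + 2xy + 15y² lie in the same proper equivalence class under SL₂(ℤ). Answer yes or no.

D₁ = 364, D₂ = 364
river cycle of f (length 8): (6, 10, -11), (-11, 12, 5), (5, 18, -2), (-2, 18, 5), (5, 12, -11), (-11, 10, 6), (6, 14, -7), (-7, 14, 6)
river cycle of g (length 8): (-6, 14, 7), (7, 14, -6), (-6, 10, 11), (11, 12, -5), (-5, 18, 2), (2, 18, -5), (-5, 12, 11), (11, 10, -6)
cycles differ ⇒ inequivalent

no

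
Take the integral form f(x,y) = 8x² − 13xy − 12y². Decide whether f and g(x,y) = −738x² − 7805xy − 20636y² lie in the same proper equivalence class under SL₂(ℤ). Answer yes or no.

D₁ = 553, D₂ = 553
river cycle of f (length 26): (-12, 13, 8), (8, 19, -6), (-6, 17, 11), (11, 5, -12), (-12, 19, 4), (4, 21, -7), (-7, 21, 4), (4, 19, -12), (-12, 5, 11), (11, 17, -6), … (16 more)
river cycle of g (length 26): (-12, 13, 8), (8, 19, -6), (-6, 17, 11), (11, 5, -12), (-12, 19, 4), (4, 21, -7), (-7, 21, 4), (4, 19, -12), (-12, 5, 11), (11, 17, -6), … (16 more)
cycles coincide ⇒ equivalent

yes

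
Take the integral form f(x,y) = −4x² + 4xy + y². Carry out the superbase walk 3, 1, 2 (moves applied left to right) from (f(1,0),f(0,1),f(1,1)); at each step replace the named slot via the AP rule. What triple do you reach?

start (-4,1,1) = (f(1,0),f(0,1),f(1,1))
replace slot 3: 2·((-4)+1) − 1 = -7 → (-4,1,-7)
replace slot 1: 2·(1+(-7)) − (-4) = -8 → (-8,1,-7)
replace slot 2: 2·((-8)+(-7)) − 1 = -31 → (-8,-31,-7)

-8,-31,-7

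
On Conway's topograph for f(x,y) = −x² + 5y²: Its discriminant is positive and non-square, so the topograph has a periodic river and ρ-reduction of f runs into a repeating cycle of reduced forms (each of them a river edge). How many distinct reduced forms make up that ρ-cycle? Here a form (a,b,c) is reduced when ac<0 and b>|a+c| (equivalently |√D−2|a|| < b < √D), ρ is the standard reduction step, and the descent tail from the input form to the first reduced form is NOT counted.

D = 20, ⌊√D⌋ = 4
descent: ρ → (5,0,-1)
descent: ρ → (-1,4,1)  [lands on river]
river: ρ → (1,4,-1)
ρ-cycle length = 2 (tail of 2 descent steps not counted)

2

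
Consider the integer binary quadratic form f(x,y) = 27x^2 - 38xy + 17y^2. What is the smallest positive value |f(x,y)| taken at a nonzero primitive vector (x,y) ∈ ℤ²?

translate: b→16 (≡-38 mod 54), so (27,-38,17)→(27,16,6)
flip: (27,16,6)→(6,-16,27)
translate: b→-4 (≡-16 mod 12), so (6,-16,27)→(6,-4,17)
reduced (well bottom): (6,-4,17) with a≤c, −a<b≤a
well minimum = a = 6

6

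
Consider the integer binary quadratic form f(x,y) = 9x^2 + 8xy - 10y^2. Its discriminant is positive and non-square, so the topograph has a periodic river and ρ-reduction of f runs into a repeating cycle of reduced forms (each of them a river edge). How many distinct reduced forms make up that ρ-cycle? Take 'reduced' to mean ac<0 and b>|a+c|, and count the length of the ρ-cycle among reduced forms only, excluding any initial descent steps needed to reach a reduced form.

D = 424, ⌊√D⌋ = 20
river: ρ → (-10,12,7)
river: ρ → (7,16,-6)
river: ρ → (-6,20,1)
river: ρ → (1,20,-6)
river: ρ → (-6,16,7)
river: ρ → (7,12,-10)
river: ρ → (-10,8,9)
river: ρ → (9,10,-9)
river: ρ → (-9,8,10)
river: ρ → (10,12,-7)
river: ρ → (-7,16,6)
river: ρ → (6,20,-1)
river: ρ → (-1,20,6)
river: ρ → (6,16,-7)
river: ρ → (-7,12,10)
river: ρ → (10,8,-9)
river: ρ → (-9,10,9)
river: ρ → (9,8,-10)
ρ-cycle length = 18 (tail of 0 descent steps not counted)

18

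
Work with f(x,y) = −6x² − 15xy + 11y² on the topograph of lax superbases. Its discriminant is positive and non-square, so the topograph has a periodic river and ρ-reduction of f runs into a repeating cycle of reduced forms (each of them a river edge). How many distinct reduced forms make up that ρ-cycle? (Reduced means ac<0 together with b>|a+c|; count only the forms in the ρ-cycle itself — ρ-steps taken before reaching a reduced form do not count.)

D = 489, ⌊√D⌋ = 22
descent: ρ → (11,15,-6)  [lands on river]
river: ρ → (-6,21,2)
river: ρ → (2,19,-16)
river: ρ → (-16,13,5)
river: ρ → (5,17,-10)
river: ρ → (-10,3,12)
river: ρ → (12,21,-1)
river: ρ → (-1,21,12)
river: ρ → (12,3,-10)
river: ρ → (-10,17,5)
river: ρ → (5,13,-16)
river: ρ → (-16,19,2)
river: ρ → (2,21,-6)
river: ρ → (-6,15,11)
river: ρ → (11,7,-10)
river: ρ → (-10,13,8)
river: ρ → (8,19,-4)
river: ρ → (-4,21,3)
river: ρ → (3,21,-4)
river: ρ → (-4,19,8)
river: ρ → (8,13,-10)
river: ρ → (-10,7,11)
ρ-cycle length = 22 (tail of 1 descent step not counted)

22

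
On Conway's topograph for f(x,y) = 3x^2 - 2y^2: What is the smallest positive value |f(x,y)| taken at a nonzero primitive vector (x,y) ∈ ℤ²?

descent: ρ → (-2,4,1)  [lands on river]
river: ρ → (1,4,-2)
closes: descent 1, river 2
min |a| on river = 1

1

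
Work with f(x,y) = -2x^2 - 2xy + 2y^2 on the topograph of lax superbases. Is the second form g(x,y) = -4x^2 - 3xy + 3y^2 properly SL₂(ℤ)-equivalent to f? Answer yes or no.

D₁ = 20, D₂ = 57
discriminants differ ⇒ not SL₂(ℤ)-equivalent

no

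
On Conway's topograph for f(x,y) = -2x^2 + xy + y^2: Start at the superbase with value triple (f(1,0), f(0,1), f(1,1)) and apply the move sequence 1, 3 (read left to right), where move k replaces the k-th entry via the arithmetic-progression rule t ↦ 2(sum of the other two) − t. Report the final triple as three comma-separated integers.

start (-2,1,0) = (f(1,0),f(0,1),f(1,1))
replace slot 1: 2·(1+0) − (-2) = 4 → (4,1,0)
replace slot 3: 2·(4+1) − 0 = 10 → (4,1,10)

4,1,10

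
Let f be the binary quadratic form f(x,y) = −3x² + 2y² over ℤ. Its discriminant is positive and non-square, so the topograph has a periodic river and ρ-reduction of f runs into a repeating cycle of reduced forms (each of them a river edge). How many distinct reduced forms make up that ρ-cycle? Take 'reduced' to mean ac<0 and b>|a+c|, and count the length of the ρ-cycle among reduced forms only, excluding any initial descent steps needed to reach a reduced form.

D = 24, ⌊√D⌋ = 4
descent: ρ → (2,4,-1)  [lands on river]
river: ρ → (-1,4,2)
ρ-cycle length = 2 (tail of 1 descent step not counted)

2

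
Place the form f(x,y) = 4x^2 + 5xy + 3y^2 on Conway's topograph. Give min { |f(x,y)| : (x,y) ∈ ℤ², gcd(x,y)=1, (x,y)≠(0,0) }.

translate: b→-3 (≡5 mod 8), so (4,5,3)→(4,-3,2)
flip: (4,-3,2)→(2,3,4)
translate: b→-1 (≡3 mod 4), so (2,3,4)→(2,-1,3)
reduced (well bottom): (2,-1,3) with a≤c, −a<b≤a
well minimum = a = 2

2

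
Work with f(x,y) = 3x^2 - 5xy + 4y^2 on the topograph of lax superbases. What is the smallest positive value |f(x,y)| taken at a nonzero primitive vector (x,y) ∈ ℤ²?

translate: b→1 (≡-5 mod 6), so (3,-5,4)→(3,1,2)
flip: (3,1,2)→(2,-1,3)
reduced (well bottom): (2,-1,3) with a≤c, −a<b≤a
well minimum = a = 2

2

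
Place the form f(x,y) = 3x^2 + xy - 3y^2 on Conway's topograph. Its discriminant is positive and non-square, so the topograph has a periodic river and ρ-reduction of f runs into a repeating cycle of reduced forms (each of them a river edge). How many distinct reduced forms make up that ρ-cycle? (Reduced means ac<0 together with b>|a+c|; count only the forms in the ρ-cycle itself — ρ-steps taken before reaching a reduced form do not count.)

D = 37, ⌊√D⌋ = 6
river: ρ → (-3,5,1)
river: ρ → (1,5,-3)
river: ρ → (-3,1,3)
river: ρ → (3,5,-1)
river: ρ → (-1,5,3)
river: ρ → (3,1,-3)
ρ-cycle length = 6 (tail of 0 descent steps not counted)

6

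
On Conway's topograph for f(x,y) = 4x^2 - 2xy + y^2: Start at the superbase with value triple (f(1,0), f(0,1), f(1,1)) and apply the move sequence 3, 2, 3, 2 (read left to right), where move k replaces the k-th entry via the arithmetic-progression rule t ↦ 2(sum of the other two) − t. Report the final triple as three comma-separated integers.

start (4,1,3) = (f(1,0),f(0,1),f(1,1))
replace slot 3: 2·(4+1) − 3 = 7 → (4,1,7)
replace slot 2: 2·(4+7) − 1 = 21 → (4,21,7)
replace slot 3: 2·(4+21) − 7 = 43 → (4,21,43)
replace slot 2: 2·(4+43) − 21 = 73 → (4,73,43)

4,73,43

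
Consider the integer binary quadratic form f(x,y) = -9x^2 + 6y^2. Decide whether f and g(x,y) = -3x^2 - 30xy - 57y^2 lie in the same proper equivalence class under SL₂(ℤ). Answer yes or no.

D₁ = 216, D₂ = 216
river cycle of f (length 2): (6, 12, -3), (-3, 12, 6)
river cycle of g (length 2): (-3, 12, 6), (6, 12, -3)
cycles coincide ⇒ equivalent

yes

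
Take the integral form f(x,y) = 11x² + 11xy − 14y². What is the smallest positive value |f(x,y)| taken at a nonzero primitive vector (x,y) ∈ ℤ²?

river: ρ → (-14,17,8)
river: ρ → (8,15,-16)
river: ρ → (-16,17,7)
river: ρ → (7,25,-4)
river: ρ → (-4,23,13)
river: ρ → (13,3,-14)
river: ρ → (-14,25,2)
river: ρ → (2,27,-1)
river: ρ → (-1,27,2)
river: ρ → (2,25,-14)
river: ρ → (-14,3,13)
river: ρ → (13,23,-4)
river: ρ → (-4,25,7)
river: ρ → (7,17,-16)
river: ρ → (-16,15,8)
river: ρ → (8,17,-14)
river: ρ → (-14,11,11)
river: ρ → (11,11,-14)
closes: descent 0, river 18
min |a| on river = 1

1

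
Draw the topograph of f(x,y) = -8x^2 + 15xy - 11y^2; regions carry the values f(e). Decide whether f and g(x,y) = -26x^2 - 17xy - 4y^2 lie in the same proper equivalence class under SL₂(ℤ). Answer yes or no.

D₁ = -127, D₂ = -127
f is negative-definite; reduce −f:
−f: translate: b→1 (≡-15 mod 16), so (8,-15,11)→(8,1,4)
−f: flip: (8,1,4)→(4,-1,8)
−f: reduced (well bottom): (4,-1,8) with a≤c, −a<b≤a
flip sign back: reduced form of f is (-4,1,-8)
g is negative-definite; reduce −g:
−g: flip: (26,17,4)→(4,-17,26)
−g: translate: b→-1 (≡-17 mod 8), so (4,-17,26)→(4,-1,8)
−g: reduced (well bottom): (4,-1,8) with a≤c, −a<b≤a
flip sign back: reduced form of g is (-4,1,-8)
reduced forms (-4, 1, -8) vs (-4, 1, -8) ⇒ equivalent

yes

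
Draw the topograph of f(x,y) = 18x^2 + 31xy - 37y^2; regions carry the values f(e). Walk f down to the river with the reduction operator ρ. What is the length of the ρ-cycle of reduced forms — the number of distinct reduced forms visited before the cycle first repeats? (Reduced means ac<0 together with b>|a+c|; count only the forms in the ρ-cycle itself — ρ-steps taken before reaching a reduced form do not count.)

D = 3625, ⌊√D⌋ = 60
river: ρ → (-37,43,12)
river: ρ → (12,53,-17)
river: ρ → (-17,49,18)
river: ρ → (18,59,-2)
river: ρ → (-2,57,47)
river: ρ → (47,37,-12)
river: ρ → (-12,59,3)
river: ρ → (3,55,-50)
river: ρ → (-50,45,8)
river: ρ → (8,51,-32)
river: ρ → (-32,13,27)
river: ρ → (27,41,-18)
river: ρ → (-18,31,37)
river: ρ → (37,43,-12)
river: ρ → (-12,53,17)
river: ρ → (17,49,-18)
river: ρ → (-18,59,2)
river: ρ → (2,57,-47)
river: ρ → (-47,37,12)
river: ρ → (12,59,-3)
river: ρ → (-3,55,50)
river: ρ → (50,45,-8)
river: ρ → (-8,51,32)
river: ρ → (32,13,-27)
river: ρ → (-27,41,18)
river: ρ → (18,31,-37)
ρ-cycle length = 26 (tail of 0 descent steps not counted)

26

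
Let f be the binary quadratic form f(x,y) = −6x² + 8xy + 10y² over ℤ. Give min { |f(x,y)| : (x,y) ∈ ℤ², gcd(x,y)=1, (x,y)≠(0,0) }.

river: ρ → (10,12,-4)
river: ρ → (-4,12,10)
river: ρ → (10,8,-6)
river: ρ → (-6,16,2)
river: ρ → (2,16,-6)
river: ρ → (-6,8,10)
closes: descent 0, river 6
min |a| on river = 2

2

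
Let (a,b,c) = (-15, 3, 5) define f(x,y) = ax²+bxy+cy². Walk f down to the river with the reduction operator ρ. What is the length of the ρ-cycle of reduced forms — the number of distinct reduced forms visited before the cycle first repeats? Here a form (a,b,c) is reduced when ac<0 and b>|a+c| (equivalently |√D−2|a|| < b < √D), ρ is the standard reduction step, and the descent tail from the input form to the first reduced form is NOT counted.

D = 309, ⌊√D⌋ = 17
descent: ρ → (5,17,-1)  [lands on river]
river: ρ → (-1,17,5)
river: ρ → (5,13,-7)
river: ρ → (-7,15,3)
river: ρ → (3,15,-7)
river: ρ → (-7,13,5)
ρ-cycle length = 6 (tail of 1 descent step not counted)

6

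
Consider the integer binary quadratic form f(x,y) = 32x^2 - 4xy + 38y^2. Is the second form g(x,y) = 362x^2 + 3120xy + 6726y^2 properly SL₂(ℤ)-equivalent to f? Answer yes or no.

D₁ = -4848, D₂ = -4848
f: reduced (well bottom): (32,-4,38) with a≤c, −a<b≤a
g: translate: b→224 (≡3120 mod 724), so (362,3120,6726)→(362,224,38)
g: flip: (362,224,38)→(38,-224,362)
g: translate: b→4 (≡-224 mod 76), so (38,-224,362)→(38,4,32)
g: flip: (38,4,32)→(32,-4,38)
g: reduced (well bottom): (32,-4,38) with a≤c, −a<b≤a
reduced forms (32, -4, 38) vs (32, -4, 38) ⇒ equivalent

yes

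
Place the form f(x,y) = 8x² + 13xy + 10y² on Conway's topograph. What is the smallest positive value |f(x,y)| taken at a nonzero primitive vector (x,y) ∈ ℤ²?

translate: b→-3 (≡13 mod 16), so (8,13,10)→(8,-3,5)
flip: (8,-3,5)→(5,3,8)
reduced (well bottom): (5,3,8) with a≤c, −a<b≤a
well minimum = a = 5

5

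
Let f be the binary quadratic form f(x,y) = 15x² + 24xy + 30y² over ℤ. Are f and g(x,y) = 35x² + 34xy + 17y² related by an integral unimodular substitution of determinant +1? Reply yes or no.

D₁ = -1224, D₂ = -1224
f: translate: b→-6 (≡24 mod 30), so (15,24,30)→(15,-6,21)
f: reduced (well bottom): (15,-6,21) with a≤c, −a<b≤a
g: flip: (35,34,17)→(17,-34,35)
g: translate: b→0 (≡-34 mod 34), so (17,-34,35)→(17,0,18)
g: reduced (well bottom): (17,0,18) with a≤c, −a<b≤a
reduced forms (15, -6, 21) vs (17, 0, 18) ⇒ inequivalent

no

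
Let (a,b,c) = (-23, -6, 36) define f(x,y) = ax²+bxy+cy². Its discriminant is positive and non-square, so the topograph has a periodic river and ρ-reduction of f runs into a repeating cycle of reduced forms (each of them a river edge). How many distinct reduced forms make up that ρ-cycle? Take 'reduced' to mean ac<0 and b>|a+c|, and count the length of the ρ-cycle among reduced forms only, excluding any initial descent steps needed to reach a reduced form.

D = 3348, ⌊√D⌋ = 57
descent: ρ → (36,6,-23)
descent: ρ → (-23,40,19)  [lands on river]
river: ρ → (19,36,-27)
river: ρ → (-27,18,28)
river: ρ → (28,38,-17)
river: ρ → (-17,30,36)
river: ρ → (36,42,-11)
river: ρ → (-11,46,28)
river: ρ → (28,10,-29)
river: ρ → (-29,48,9)
river: ρ → (9,42,-44)
river: ρ → (-44,46,7)
river: ρ → (7,52,-23)
ρ-cycle length = 12 (tail of 2 descent steps not counted)

12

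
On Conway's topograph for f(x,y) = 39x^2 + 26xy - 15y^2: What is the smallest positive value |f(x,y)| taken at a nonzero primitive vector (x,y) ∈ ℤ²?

river: ρ → (-15,34,31)
river: ρ → (31,28,-18)
river: ρ → (-18,44,15)
river: ρ → (15,46,-15)
river: ρ → (-15,44,18)
river: ρ → (18,28,-31)
river: ρ → (-31,34,15)
river: ρ → (15,26,-39)
river: ρ → (-39,52,2)
river: ρ → (2,52,-39)
river: ρ → (-39,26,15)
river: ρ → (15,34,-31)
river: ρ → (-31,28,18)
river: ρ → (18,44,-15)
river: ρ → (-15,46,15)
river: ρ → (15,44,-18)
river: ρ → (-18,28,31)
river: ρ → (31,34,-15)
river: ρ → (-15,26,39)
river: ρ → (39,52,-2)
river: ρ → (-2,52,39)
river: ρ → (39,26,-15)
closes: descent 0, river 22
min |a| on river = 2

2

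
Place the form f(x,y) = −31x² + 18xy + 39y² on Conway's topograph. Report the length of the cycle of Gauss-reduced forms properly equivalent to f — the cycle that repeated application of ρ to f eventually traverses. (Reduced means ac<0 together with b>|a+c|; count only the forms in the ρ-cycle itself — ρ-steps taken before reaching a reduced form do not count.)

D = 5160, ⌊√D⌋ = 71
river: ρ → (39,60,-10)
river: ρ → (-10,60,39)
river: ρ → (39,18,-31)
river: ρ → (-31,44,26)
river: ρ → (26,60,-15)
river: ρ → (-15,60,26)
river: ρ → (26,44,-31)
river: ρ → (-31,18,39)
ρ-cycle length = 8 (tail of 0 descent steps not counted)

8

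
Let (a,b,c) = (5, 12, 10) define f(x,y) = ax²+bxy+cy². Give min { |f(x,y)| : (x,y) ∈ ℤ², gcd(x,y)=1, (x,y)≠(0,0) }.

translate: b→2 (≡12 mod 10), so (5,12,10)→(5,2,3)
flip: (5,2,3)→(3,-2,5)
reduced (well bottom): (3,-2,5) with a≤c, −a<b≤a
well minimum = a = 3

3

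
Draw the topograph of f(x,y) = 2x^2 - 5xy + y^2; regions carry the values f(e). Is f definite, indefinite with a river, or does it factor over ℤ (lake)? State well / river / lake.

D = b²−4ac = (-5)² − 4·2·1 = 17
D > 0 non-square ⇒ indefinite ⇒ periodic river

river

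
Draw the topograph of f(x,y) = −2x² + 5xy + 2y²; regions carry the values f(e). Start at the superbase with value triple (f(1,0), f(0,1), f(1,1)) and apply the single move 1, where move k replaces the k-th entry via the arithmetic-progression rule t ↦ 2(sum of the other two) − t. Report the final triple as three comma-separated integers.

start (-2,2,5) = (f(1,0),f(0,1),f(1,1))
replace slot 1: 2·(2+5) − (-2) = 16 → (16,2,5)

16,2,5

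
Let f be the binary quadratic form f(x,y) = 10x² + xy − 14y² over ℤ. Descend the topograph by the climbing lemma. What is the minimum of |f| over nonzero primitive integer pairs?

descent: ρ → (-14,-1,10)
descent: ρ → (10,21,-3)  [lands on river]
river: ρ → (-3,21,10)
river: ρ → (10,19,-5)
river: ρ → (-5,21,6)
river: ρ → (6,15,-14)
river: ρ → (-14,13,7)
river: ρ → (7,15,-12)
river: ρ → (-12,9,10)
river: ρ → (10,11,-11)
river: ρ → (-11,11,10)
river: ρ → (10,9,-12)
river: ρ → (-12,15,7)
river: ρ → (7,13,-14)
river: ρ → (-14,15,6)
river: ρ → (6,21,-5)
river: ρ → (-5,19,10)
closes: descent 2, river 16
min |a| on river = 3

3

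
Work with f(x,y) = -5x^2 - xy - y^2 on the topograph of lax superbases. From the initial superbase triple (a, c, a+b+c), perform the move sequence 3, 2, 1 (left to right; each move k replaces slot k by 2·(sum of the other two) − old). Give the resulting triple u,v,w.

start (-5,-1,-7) = (f(1,0),f(0,1),f(1,1))
replace slot 3: 2·((-5)+(-1)) − (-7) = -5 → (-5,-1,-5)
replace slot 2: 2·((-5)+(-5)) − (-1) = -19 → (-5,-19,-5)
replace slot 1: 2·((-19)+(-5)) − (-5) = -43 → (-43,-19,-5)

-43,-19,-5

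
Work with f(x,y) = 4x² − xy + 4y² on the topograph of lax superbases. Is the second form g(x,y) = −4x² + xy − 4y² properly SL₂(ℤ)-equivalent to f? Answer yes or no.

D₁ = -63, D₂ = -63
f: flip: (4,-1,4)→(4,1,4)
f: reduced (well bottom): (4,1,4) with a≤c, −a<b≤a
g is negative-definite; reduce −g:
−g: flip: (4,-1,4)→(4,1,4)
−g: reduced (well bottom): (4,1,4) with a≤c, −a<b≤a
flip sign back: reduced form of g is (-4,-1,-4)
reduced forms (4, 1, 4) vs (-4, -1, -4) ⇒ inequivalent

no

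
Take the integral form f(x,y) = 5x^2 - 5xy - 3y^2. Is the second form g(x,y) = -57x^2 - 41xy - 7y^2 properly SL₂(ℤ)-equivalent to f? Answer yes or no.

D₁ = 85, D₂ = 85
river cycle of f (length 6): (-3, 5, 5), (5, 5, -3), (-3, 7, 3), (3, 5, -5), (-5, 5, 3), (3, 7, -3)
river cycle of g (length 6): (3, 7, -3), (-3, 5, 5), (5, 5, -3), (-3, 7, 3), (3, 5, -5), (-5, 5, 3)
cycles coincide ⇒ equivalent

yes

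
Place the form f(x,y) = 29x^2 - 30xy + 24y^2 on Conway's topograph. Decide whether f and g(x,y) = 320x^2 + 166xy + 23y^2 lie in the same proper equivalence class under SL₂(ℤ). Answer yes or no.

D₁ = -1884, D₂ = -1884
f: translate: b→28 (≡-30 mod 58), so (29,-30,24)→(29,28,23)
f: flip: (29,28,23)→(23,-28,29)
f: translate: b→18 (≡-28 mod 46), so (23,-28,29)→(23,18,24)
f: reduced (well bottom): (23,18,24) with a≤c, −a<b≤a
g: flip: (320,166,23)→(23,-166,320)
g: translate: b→18 (≡-166 mod 46), so (23,-166,320)→(23,18,24)
g: reduced (well bottom): (23,18,24) with a≤c, −a<b≤a
reduced forms (23, 18, 24) vs (23, 18, 24) ⇒ equivalent

yes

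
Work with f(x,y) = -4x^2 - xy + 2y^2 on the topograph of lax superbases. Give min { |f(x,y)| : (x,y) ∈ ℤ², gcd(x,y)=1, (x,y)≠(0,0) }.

descent: ρ → (2,5,-1)  [lands on river]
river: ρ → (-1,5,2)
river: ρ → (2,3,-3)
river: ρ → (-3,3,2)
closes: descent 1, river 4
min |a| on river = 1

1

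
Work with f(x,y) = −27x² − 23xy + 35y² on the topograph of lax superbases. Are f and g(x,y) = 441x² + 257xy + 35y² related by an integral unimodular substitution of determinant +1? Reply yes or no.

D₁ = 4309, D₂ = 4309
river cycle of f (length 36): (35, 23, -27), (-27, 31, 31), (31, 31, -27), (-27, 23, 35), (35, 47, -15), (-15, 43, 41), (41, 39, -17), (-17, 63, 5), (5, 57, -53), (-53, 49, 9), … (26 more)
river cycle of g (length 36): (35, 23, -27), (-27, 31, 31), (31, 31, -27), (-27, 23, 35), (35, 47, -15), (-15, 43, 41), (41, 39, -17), (-17, 63, 5), (5, 57, -53), (-53, 49, 9), … (26 more)
cycles coincide ⇒ equivalent

yes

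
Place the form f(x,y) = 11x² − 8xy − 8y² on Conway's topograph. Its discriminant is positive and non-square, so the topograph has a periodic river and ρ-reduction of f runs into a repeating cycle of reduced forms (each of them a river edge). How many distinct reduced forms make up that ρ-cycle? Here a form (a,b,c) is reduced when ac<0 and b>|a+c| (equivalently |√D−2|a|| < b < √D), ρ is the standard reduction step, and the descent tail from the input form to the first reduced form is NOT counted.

D = 416, ⌊√D⌋ = 20
descent: ρ → (-8,8,11)  [lands on river]
river: ρ → (11,14,-5)
river: ρ → (-5,16,8)
river: ρ → (8,16,-5)
river: ρ → (-5,14,11)
river: ρ → (11,8,-8)
ρ-cycle length = 6 (tail of 1 descent step not counted)

6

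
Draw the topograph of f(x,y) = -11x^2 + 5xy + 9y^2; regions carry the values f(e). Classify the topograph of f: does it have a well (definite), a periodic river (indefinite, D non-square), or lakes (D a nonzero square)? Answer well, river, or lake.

D = b²−4ac = 5² − 4·(-11)·9 = 421
D > 0 non-square ⇒ indefinite ⇒ periodic river

river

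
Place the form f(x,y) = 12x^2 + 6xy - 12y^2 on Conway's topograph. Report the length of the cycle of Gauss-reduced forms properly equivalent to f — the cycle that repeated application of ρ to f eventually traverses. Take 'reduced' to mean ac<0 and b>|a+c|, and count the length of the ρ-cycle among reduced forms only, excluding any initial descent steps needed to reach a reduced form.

D = 612, ⌊√D⌋ = 24
river: ρ → (-12,18,6)
river: ρ → (6,18,-12)
river: ρ → (-12,6,12)
river: ρ → (12,18,-6)
river: ρ → (-6,18,12)
river: ρ → (12,6,-12)
ρ-cycle length = 6 (tail of 0 descent steps not counted)

6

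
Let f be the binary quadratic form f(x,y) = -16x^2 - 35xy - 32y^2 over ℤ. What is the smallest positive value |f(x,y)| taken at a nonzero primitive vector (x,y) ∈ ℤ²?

translate: b→3 (≡35 mod 32), so (16,35,32)→(16,3,13)
flip: (16,3,13)→(13,-3,16)
reduced (well bottom): (13,-3,16) with a≤c, −a<b≤a
well minimum |f| = |-13| = 13 (negative-definite)

13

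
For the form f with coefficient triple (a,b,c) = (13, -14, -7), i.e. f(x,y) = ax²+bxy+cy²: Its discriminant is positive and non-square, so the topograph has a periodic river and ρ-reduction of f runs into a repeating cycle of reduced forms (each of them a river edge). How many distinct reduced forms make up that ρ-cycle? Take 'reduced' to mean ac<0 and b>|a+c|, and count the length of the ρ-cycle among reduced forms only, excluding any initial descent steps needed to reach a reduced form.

D = 560, ⌊√D⌋ = 23
descent: ρ → (-7,14,13)  [lands on river]
river: ρ → (13,12,-8)
river: ρ → (-8,20,5)
river: ρ → (5,20,-8)
river: ρ → (-8,12,13)
river: ρ → (13,14,-7)
ρ-cycle length = 6 (tail of 1 descent step not counted)

6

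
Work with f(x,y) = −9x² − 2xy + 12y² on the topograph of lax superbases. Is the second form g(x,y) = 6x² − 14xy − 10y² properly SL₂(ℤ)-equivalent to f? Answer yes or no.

D₁ = 436, D₂ = 436
river cycle of f (length 30): (-9, 16, 5), (5, 14, -12), (-12, 10, 7), (7, 18, -4), (-4, 14, 15), (15, 16, -3), (-3, 20, 3), (3, 16, -15), (-15, 14, 4), (4, 18, -7), … (20 more)
river cycle of g (length 14): (-10, 14, 6), (6, 10, -14), (-14, 18, 2), (2, 18, -14), (-14, 10, 6), (6, 14, -10), (-10, 6, 10), (10, 14, -6), (-6, 10, 14), (14, 18, -2), … (4 more)
cycles differ ⇒ inequivalent

no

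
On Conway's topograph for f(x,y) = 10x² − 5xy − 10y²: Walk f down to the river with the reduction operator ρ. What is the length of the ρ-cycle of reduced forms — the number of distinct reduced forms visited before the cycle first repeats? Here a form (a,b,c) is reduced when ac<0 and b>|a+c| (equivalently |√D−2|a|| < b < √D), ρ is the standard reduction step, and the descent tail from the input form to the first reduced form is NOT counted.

D = 425, ⌊√D⌋ = 20
descent: ρ → (-10,5,10)  [lands on river]
river: ρ → (10,15,-5)
river: ρ → (-5,15,10)
river: ρ → (10,5,-10)
river: ρ → (-10,15,5)
river: ρ → (5,15,-10)
ρ-cycle length = 6 (tail of 1 descent step not counted)

6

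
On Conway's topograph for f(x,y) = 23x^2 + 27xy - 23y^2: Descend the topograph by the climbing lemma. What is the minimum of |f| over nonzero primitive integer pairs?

river: ρ → (-23,19,27)
river: ρ → (27,35,-15)
river: ρ → (-15,25,37)
river: ρ → (37,49,-3)
river: ρ → (-3,53,3)
river: ρ → (3,49,-37)
river: ρ → (-37,25,15)
river: ρ → (15,35,-27)
river: ρ → (-27,19,23)
river: ρ → (23,27,-23)
closes: descent 0, river 10
min |a| on river = 3

3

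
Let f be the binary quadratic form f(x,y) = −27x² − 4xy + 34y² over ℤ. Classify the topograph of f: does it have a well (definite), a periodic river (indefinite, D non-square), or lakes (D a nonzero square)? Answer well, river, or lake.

D = b²−4ac = (-4)² − 4·(-27)·34 = 3688
D > 0 non-square ⇒ indefinite ⇒ periodic river

river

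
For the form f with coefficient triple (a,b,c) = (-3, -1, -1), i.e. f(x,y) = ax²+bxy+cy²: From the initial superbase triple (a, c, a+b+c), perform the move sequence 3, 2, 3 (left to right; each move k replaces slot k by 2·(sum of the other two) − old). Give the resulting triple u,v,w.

start (-3,-1,-5) = (f(1,0),f(0,1),f(1,1))
replace slot 3: 2·((-3)+(-1)) − (-5) = -3 → (-3,-1,-3)
replace slot 2: 2·((-3)+(-3)) − (-1) = -11 → (-3,-11,-3)
replace slot 3: 2·((-3)+(-11)) − (-3) = -25 → (-3,-11,-25)

-3,-11,-25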